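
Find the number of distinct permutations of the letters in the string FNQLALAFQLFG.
12! / (3! × 2! × 1! × 1! × 2! × 3!) = 3326400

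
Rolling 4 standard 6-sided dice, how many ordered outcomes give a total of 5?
Coefficient of x^5 in (x + x² + ... + x^6)^4. By inclusion-exclusion on dice exceeding 6: Σ_j (-1)^j C(4,j)·C(5-1-6j, 3) = C(4,0)·C(4,3) = 1·4 = 4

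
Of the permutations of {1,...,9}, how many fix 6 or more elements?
Exactly j fixed points: C(9,j)·!(9-j); sum over j ≥ 6 (derangement numbers via !m = (m-1)·(!(m-1) + !(m-2)): !0..!3 = 1, 0, 1, 2). Σ_{j=6}^{9} C(9,j)·!(9-j) = C(9,6)·!3 + C(9,7)·!2 + C(9,8)·!1 + C(9,9)·!0 = 84·2 + 36·1 + 9·0 + 1·1 = 205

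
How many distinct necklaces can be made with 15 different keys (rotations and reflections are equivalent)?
(15-1)!/2 = 87178291200/2 = 43589145600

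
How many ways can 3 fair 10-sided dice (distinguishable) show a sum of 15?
Coefficient of x^15 in (x + x² + ... + x^10)^3. By inclusion-exclusion on dice exceeding 10: Σ_j (-1)^j C(3,j)·C(15-1-10j, 2) = C(3,0)·C(14,2) - C(3,1)·C(4,2) = 1·91 - 3·6 = 73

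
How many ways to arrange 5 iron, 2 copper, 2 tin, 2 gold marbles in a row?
11! / (5! × 2! × 2! × 2!) = 41580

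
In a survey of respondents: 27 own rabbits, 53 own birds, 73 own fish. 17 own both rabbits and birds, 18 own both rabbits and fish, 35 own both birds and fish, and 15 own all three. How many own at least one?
|A∪B∪C| = 27+53+73-17-18-35+15 = 98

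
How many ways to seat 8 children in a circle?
Circular: fix one position, arrange the rest. (8-1)! = 5040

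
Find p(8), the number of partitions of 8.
Pentagonal recurrence p(n) = p(n-1) + p(n-2) - p(n-5) - p(n-7) + p(n-12) + p(n-15) - ... gives p(0..7) = 1, 1, 2, 3, 5, 7, 11, 15. p(8) = p(7) + p(6) - p(3) - p(1) = 15 + 11 - 3 - 1 = 22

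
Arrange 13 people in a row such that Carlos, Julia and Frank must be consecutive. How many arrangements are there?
Treat the 3 as one block: (13-3+1)! × 3! = 39916800 × 6 = 239500800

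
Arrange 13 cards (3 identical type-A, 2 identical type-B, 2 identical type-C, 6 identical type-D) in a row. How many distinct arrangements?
13! / (3! × 2! × 2! × 6!) = 360360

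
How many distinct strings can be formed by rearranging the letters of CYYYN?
5! / (3! × 1! × 1!) = 20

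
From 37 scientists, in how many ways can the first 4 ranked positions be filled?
P(37,4) = 37!/(37-4)! = 1585080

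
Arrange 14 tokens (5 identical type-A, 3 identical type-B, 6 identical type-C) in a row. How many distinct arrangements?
14! / (5! × 3! × 6!) = 168168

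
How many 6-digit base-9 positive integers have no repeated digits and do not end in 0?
Last digit: 8 nonzero choices. First digit: 7 (nonzero, ≠last). Middle 4: P(7,4) = 840. Total = 47040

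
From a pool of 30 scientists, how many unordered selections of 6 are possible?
C(30,6) = 30!/(6!×24!) = 593775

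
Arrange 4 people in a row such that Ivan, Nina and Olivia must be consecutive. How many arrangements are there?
Treat the 3 as one block: (4-3+1)! × 3! = 2 × 6 = 12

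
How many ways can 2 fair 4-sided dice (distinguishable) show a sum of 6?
Coefficient of x^6 in (x + x² + ... + x^4)^2. By inclusion-exclusion on dice exceeding 4: Σ_j (-1)^j C(2,j)·C(6-1-4j, 1) = C(2,0)·C(5,1) - C(2,1)·C(1,1) = 1·5 - 2·1 = 3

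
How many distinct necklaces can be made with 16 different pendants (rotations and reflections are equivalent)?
(16-1)!/2 = 1307674368000/2 = 653837184000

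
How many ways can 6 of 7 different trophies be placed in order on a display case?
P(7,6) = 7!/(7-6)! = 5040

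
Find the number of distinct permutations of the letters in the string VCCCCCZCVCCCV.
13! / (3! × 1! × 9!) = 2860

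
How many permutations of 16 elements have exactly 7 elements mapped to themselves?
Choose the 7 fixed points C(16,7) = 11440, derange the rest: !9 = Σ_{j=0}^{9} (-1)^j·9!/j! = 362880 - 362880 + 181440 - 60480 + 15120 - 3024 + 504 - 72 + 9 - 1 = 133496. Product = 11440 × 133496 = 1527194240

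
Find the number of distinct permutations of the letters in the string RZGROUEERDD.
11! / (3! × 2! × 1! × 1! × 1! × 2! × 1!) = 1663200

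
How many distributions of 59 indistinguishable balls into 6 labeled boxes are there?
C(59+6-1, 6-1) = C(64, 5) = 7624512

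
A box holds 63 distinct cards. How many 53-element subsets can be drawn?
C(63,53) = 63!/(53!×10!) = 127805525001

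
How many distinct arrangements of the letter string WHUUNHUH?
8! / (1! × 3! × 1! × 3!) = 1120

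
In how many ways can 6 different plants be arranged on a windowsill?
6! = 720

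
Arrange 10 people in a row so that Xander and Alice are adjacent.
Treat as block: (10-1)! × 2! = 362880 × 2 = 725760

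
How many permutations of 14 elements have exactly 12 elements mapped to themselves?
Choose the 12 fixed points C(14,12) = 91, derange the rest: !2 = Σ_{j=0}^{2} (-1)^j·2!/j! = 2 - 2 + 1 = 1. Product = 91 × 1 = 91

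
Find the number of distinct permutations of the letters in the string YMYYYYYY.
8! / (1! × 7!) = 8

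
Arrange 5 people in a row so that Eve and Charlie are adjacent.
Treat as block: (5-1)! × 2! = 24 × 2 = 48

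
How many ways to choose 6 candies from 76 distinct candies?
C(76,6) = 76!/(6!×70!) = 218618940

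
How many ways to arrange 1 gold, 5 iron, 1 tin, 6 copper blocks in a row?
13! / (1! × 5! × 1! × 6!) = 72072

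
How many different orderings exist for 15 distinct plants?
15! = 1307674368000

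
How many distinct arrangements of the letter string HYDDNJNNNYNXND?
14! / (1! × 1! × 2! × 1! × 6! × 3!) = 10090080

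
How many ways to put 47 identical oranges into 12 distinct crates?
C(47+12-1, 12-1) = C(58, 11) = 227692286640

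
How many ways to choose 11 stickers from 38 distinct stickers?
C(38,11) = 38!/(11!×27!) = 1203322288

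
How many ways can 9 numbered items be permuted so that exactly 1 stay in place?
Choose the 1 fixed point C(9,1) = 9, derange the rest: !8 = Σ_{j=0}^{8} (-1)^j·8!/j! = 40320 - 40320 + 20160 - 6720 + 1680 - 336 + 56 - 8 + 1 = 14833. Product = 9 × 14833 = 133497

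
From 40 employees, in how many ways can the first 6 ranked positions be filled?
P(40,6) = 40!/(40-6)! = 2763633600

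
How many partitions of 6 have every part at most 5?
Let r_j(i) = number of partitions of i into parts ≤ j, for i = 0..6. r_1(i) = 1 for all i; r_j(i) = r_{j-1}(i) + r_j(i-j). Rows j = 2..5: ≤2: 1 1 2 2 3 3 4; ≤3: 1 1 2 3 4 5 7; ≤4: 1 1 2 3 5 6 9; ≤5: 1 1 2 3 5 7 10. r_5(6) = 10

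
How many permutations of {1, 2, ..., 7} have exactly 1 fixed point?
Choose the 1 fixed point C(7,1) = 7, derange the rest: !6 = Σ_{j=0}^{6} (-1)^j·6!/j! = 720 - 720 + 360 - 120 + 30 - 6 + 1 = 265. Product = 7 × 265 = 1855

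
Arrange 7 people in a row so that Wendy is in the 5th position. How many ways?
Fix one position: (7-1)! = 720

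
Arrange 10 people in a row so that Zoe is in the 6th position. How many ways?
Fix one position: (10-1)! = 362880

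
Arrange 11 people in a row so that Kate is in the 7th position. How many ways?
Fix one position: (11-1)! = 3628800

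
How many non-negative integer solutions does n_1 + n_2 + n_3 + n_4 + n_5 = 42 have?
C(42+5-1, 5-1) = C(46, 4) = 163185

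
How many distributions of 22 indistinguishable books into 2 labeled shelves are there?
C(22+2-1, 2-1) = C(23, 1) = 23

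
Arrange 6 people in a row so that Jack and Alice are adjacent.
Treat as block: (6-1)! × 2! = 120 × 2 = 240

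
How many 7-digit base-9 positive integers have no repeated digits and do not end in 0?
Last digit: 8 nonzero choices. First digit: 7 (nonzero, ≠last). Middle 5: P(7,5) = 2520. Total = 141120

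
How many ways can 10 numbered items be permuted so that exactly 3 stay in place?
Choose the 3 fixed points C(10,3) = 120, derange the rest: !7 = Σ_{j=0}^{7} (-1)^j·7!/j! = 5040 - 5040 + 2520 - 840 + 210 - 42 + 7 - 1 = 1854. Product = 120 × 1854 = 222480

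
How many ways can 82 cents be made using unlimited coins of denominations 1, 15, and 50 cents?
Coefficient of x^82 in 1/(1-x^1) · 1/(1-x^15) · 1/(1-x^50). Case on j = number of 50-cent coins (j = 0..1); remainder r = 82 - 50j is made from {1,15} in ⌊r/15⌋+1 ways. r = 82, 32 → 6 + 3 = 9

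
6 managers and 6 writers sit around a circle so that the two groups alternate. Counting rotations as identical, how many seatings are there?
Fix one of the managers: (6-1)! ways for the remaining managers, × 6! ways for the writers = 120 × 720 = 86400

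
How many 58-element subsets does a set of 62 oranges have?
C(62,58) = 62!/(58!×4!) = 557845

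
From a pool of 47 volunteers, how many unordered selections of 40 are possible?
C(47,40) = 47!/(40!×7!) = 62891499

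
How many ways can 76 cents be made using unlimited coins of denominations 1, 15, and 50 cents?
Coefficient of x^76 in 1/(1-x^1) · 1/(1-x^15) · 1/(1-x^50). Case on j = number of 50-cent coins (j = 0..1); remainder r = 76 - 50j is made from {1,15} in ⌊r/15⌋+1 ways. r = 76, 26 → 6 + 2 = 8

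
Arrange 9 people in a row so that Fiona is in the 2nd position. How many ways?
Fix one position: (9-1)! = 40320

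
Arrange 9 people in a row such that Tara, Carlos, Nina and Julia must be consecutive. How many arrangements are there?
Treat the 4 as one block: (9-4+1)! × 4! = 720 × 24 = 17280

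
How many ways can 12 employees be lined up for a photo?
12! = 479001600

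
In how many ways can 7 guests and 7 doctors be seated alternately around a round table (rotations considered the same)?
Fix one of the guests: (7-1)! ways for the remaining guests, × 7! ways for the doctors = 720 × 5040 = 3628800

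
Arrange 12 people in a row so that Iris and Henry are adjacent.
Treat as block: (12-1)! × 2! = 39916800 × 2 = 79833600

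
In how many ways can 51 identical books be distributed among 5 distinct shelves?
C(51+5-1, 5-1) = C(55, 4) = 341055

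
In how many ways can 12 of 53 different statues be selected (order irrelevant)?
C(53,12) = 53!/(12!×41!) = 266783135710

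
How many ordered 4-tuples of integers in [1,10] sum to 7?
Coefficient of x^7 in (x + x² + ... + x^10)^4. By inclusion-exclusion on dice exceeding 10: Σ_j (-1)^j C(4,j)·C(7-1-10j, 3) = C(4,0)·C(6,3) = 1·20 = 20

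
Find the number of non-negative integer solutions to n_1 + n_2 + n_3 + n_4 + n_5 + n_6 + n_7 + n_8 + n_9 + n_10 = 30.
C(30+10-1, 10-1) = C(39, 9) = 211915132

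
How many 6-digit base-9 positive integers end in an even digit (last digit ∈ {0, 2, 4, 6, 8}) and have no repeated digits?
Last∈{0,2,4,6,8}. Last=0: 6720. Last nonzero: 4×7×P(7,4) = 23520. Total = 30240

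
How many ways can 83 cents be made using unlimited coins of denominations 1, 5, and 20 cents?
Coefficient of x^83 in 1/(1-x^1) · 1/(1-x^5) · 1/(1-x^20). Case on j = number of 20-cent coins (j = 0..4); remainder r = 83 - 20j is made from {1,5} in ⌊r/5⌋+1 ways. r = 83, 63, 43, 23, 3 → 17 + 13 + 9 + 5 + 1 = 45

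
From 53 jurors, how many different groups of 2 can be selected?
C(53,2) = 53!/(2!×51!) = 1378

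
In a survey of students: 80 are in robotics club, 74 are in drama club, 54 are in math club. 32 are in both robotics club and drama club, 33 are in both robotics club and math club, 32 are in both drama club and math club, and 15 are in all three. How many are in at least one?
|A∪B∪C| = 80+74+54-32-33-32+15 = 126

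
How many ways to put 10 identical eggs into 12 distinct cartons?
C(10+12-1, 12-1) = C(21, 11) = 352716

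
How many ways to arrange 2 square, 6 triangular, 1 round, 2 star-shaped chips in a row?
11! / (2! × 6! × 1! × 2!) = 13860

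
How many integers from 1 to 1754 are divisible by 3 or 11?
⌊1754/3⌋ + ⌊1754/11⌋ - ⌊1754/33⌋ = 584 + 159 - 53 = 690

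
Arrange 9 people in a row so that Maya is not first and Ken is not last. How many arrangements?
By inclusion-exclusion: 9! - 2×(9-1)! + (9-2)! = 362880 - 80640 + 5040 = 287280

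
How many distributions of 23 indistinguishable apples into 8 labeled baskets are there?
C(23+8-1, 8-1) = C(30, 7) = 2035800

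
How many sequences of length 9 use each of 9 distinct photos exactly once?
9! = 362880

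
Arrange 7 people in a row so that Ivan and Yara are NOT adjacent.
Total - adjacent = 7! - (7-1)!×2 = 5040 - 1440 = 3600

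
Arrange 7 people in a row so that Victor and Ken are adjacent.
Treat as block: (7-1)! × 2! = 720 × 2 = 1440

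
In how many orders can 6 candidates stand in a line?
6! = 720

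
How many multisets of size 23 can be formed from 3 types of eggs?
C(23+3-1, 3-1) = C(25, 2) = 300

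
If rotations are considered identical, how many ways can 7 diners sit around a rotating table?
Circular: fix one position, arrange the rest. (7-1)! = 720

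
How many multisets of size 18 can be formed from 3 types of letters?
C(18+3-1, 3-1) = C(20, 2) = 190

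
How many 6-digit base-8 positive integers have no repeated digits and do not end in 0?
Last digit: 7 nonzero choices. First digit: 6 (nonzero, ≠last). Middle 4: P(6,4) = 360. Total = 15120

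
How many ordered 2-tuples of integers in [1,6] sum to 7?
Coefficient of x^7 in (x + x² + ... + x^6)^2. By inclusion-exclusion on dice exceeding 6: Σ_j (-1)^j C(2,j)·C(7-1-6j, 1) = C(2,0)·C(6,1) = 1·6 = 6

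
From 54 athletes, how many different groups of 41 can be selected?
C(54,41) = 54!/(41!×13!) = 1108176102180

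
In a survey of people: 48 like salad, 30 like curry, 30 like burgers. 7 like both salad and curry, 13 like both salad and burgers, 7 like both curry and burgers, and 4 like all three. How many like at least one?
|A∪B∪C| = 48+30+30-7-13-7+4 = 85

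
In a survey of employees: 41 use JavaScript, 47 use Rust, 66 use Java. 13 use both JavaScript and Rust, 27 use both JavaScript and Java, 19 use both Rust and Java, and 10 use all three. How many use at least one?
|A∪B∪C| = 41+47+66-13-27-19+10 = 105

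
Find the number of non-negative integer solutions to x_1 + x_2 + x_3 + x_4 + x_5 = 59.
C(59+5-1, 5-1) = C(63, 4) = 595665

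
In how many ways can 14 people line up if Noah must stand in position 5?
Fix one position: (14-1)! = 6227020800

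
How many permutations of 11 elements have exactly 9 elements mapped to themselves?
Choose the 9 fixed points C(11,9) = 55, derange the rest: !2 = Σ_{j=0}^{2} (-1)^j·2!/j! = 2 - 2 + 1 = 1. Product = 55 × 1 = 55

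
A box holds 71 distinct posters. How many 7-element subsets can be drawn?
C(71,7) = 71!/(7!×64!) = 1329890705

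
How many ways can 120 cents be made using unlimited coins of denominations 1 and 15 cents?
Coefficient of x^120 in 1/(1-x^1) · 1/(1-x^15). Use j coins of 15 for j = 0..⌊120/15⌋ = 8, the rest in 1s: 8 + 1 = 9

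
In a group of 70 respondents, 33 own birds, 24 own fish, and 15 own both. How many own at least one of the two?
|A∪B| = |A| + |B| - |A∩B| = 33 + 24 - 15 = 42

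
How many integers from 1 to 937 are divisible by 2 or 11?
⌊937/2⌋ + ⌊937/11⌋ - ⌊937/22⌋ = 468 + 85 - 42 = 511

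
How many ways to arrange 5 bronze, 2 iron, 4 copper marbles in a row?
11! / (5! × 2! × 4!) = 6930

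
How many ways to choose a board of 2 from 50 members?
C(50,2) = 50!/(2!×48!) = 1225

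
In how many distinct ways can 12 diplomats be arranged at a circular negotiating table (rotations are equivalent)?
Circular: fix one position, arrange the rest. (12-1)! = 39916800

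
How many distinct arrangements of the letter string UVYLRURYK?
9! / (1! × 1! × 2! × 2! × 2! × 1!) = 45360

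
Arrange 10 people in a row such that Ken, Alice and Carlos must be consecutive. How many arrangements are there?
Treat the 3 as one block: (10-3+1)! × 3! = 40320 × 6 = 241920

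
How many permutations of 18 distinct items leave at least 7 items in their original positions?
Exactly j fixed points: C(18,j)·!(18-j); sum over j ≥ 7 (derangement numbers via !m = (m-1)·(!(m-1) + !(m-2)): !0..!11 = 1, 0, 1, 2, 9, 44, 265, 1854, 14833, 133496, 1334961, 14684570). Σ_{j=7}^{18} C(18,j)·!(18-j) = C(18,7)·!11 + C(18,8)·!10 + C(18,9)·!9 + C(18,10)·!8 + C(18,11)·!7 + C(18,12)·!6 + C(18,13)·!5 + C(18,14)·!4 + C(18,15)·!3 + C(18,16)·!2 + C(18,17)·!1 + C(18,18)·!0 = 31824·14684570 + 43758·1334961 + 48620·133496 + 43758·14833 + 31824·1854 + 18564·265 + 8568·44 + 3060·9 + 816·2 + 153·1 + 18·0 + 1·1 = 532940944526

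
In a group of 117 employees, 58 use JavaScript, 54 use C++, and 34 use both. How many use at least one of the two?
|A∪B| = |A| + |B| - |A∩B| = 58 + 54 - 34 = 78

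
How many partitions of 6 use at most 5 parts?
By conjugation, equals partitions of 6 into parts ≤ 5. Let r_j(i) = number of partitions of i into parts ≤ j, for i = 0..6. r_1(i) = 1 for all i; r_j(i) = r_{j-1}(i) + r_j(i-j). Rows j = 2..5: ≤2: 1 1 2 2 3 3 4; ≤3: 1 1 2 3 4 5 7; ≤4: 1 1 2 3 5 6 9; ≤5: 1 1 2 3 5 7 10. r_5(6) = 10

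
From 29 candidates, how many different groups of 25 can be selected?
C(29,25) = 29!/(25!×4!) = 23751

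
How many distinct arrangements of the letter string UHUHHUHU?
8! / (4! × 4!) = 70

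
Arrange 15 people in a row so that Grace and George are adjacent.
Treat as block: (15-1)! × 2! = 87178291200 × 2 = 174356582400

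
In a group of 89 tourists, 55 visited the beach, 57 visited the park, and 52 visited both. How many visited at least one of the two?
|A∪B| = |A| + |B| - |A∩B| = 55 + 57 - 52 = 60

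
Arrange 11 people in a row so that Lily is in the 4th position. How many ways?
Fix one position: (11-1)! = 3628800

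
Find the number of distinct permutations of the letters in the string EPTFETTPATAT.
12! / (1! × 2! × 2! × 2! × 5!) = 498960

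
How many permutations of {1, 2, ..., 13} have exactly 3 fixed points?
Choose the 3 fixed points C(13,3) = 286, derange the rest: !10 = Σ_{j=0}^{10} (-1)^j·10!/j! = 3628800 - 3628800 + 1814400 - 604800 + 151200 - 30240 + 5040 - 720 + 90 - 10 + 1 = 1334961. Product = 286 × 1334961 = 381798846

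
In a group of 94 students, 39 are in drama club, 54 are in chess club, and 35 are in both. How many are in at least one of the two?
|A∪B| = |A| + |B| - |A∩B| = 39 + 54 - 35 = 58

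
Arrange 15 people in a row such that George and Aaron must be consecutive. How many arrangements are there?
Treat the 2 as one block: (15-2+1)! × 2! = 87178291200 × 2 = 174356582400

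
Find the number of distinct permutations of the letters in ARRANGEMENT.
11! / (2! × 2! × 2! × 1! × 2! × 1! × 1!) = 2494800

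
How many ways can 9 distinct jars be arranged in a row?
9! = 362880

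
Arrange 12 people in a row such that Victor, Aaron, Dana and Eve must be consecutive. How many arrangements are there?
Treat the 4 as one block: (12-4+1)! × 4! = 362880 × 24 = 8709120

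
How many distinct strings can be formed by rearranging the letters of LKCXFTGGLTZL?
12! / (1! × 1! × 1! × 1! × 2! × 1! × 3! × 2!) = 19958400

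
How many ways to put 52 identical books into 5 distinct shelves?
C(52+5-1, 5-1) = C(56, 4) = 367290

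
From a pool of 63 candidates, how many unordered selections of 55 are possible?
C(63,55) = 63!/(55!×8!) = 3872894697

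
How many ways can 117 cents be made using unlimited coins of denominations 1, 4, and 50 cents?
Coefficient of x^117 in 1/(1-x^1) · 1/(1-x^4) · 1/(1-x^50). Case on j = number of 50-cent coins (j = 0..2); remainder r = 117 - 50j is made from {1,4} in ⌊r/4⌋+1 ways. r = 117, 67, 17 → 30 + 17 + 5 = 52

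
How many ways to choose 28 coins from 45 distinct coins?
C(45,28) = 45!/(28!×17!) = 1103068603890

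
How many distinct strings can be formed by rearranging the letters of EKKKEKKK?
8! / (2! × 6!) = 28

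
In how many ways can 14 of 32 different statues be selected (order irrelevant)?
C(32,14) = 32!/(14!×18!) = 471435600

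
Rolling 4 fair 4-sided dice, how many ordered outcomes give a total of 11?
Coefficient of x^11 in (x + x² + ... + x^4)^4. By inclusion-exclusion on dice exceeding 4: Σ_j (-1)^j C(4,j)·C(11-1-4j, 3) = C(4,0)·C(10,3) - C(4,1)·C(6,3) = 1·120 - 4·20 = 40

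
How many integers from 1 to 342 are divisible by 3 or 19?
⌊342/3⌋ + ⌊342/19⌋ - ⌊342/57⌋ = 114 + 18 - 6 = 126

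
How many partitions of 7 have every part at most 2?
Let r_j(i) = number of partitions of i into parts ≤ j, for i = 0..7. r_1(i) = 1 for all i; r_j(i) = r_{j-1}(i) + r_j(i-j). Rows j = 2..2: ≤2: 1 1 2 2 3 3 4 4. r_2(7) = 4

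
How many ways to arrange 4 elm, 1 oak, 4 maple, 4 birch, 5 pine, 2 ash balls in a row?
20! / (4! × 1! × 4! × 4! × 5! × 2!) = 733296564000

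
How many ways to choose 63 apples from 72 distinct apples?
C(72,63) = 72!/(63!×9!) = 85113005120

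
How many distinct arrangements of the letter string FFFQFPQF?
8! / (5! × 1! × 2!) = 168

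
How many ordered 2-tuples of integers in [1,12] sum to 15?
Coefficient of x^15 in (x + x² + ... + x^12)^2. By inclusion-exclusion on dice exceeding 12: Σ_j (-1)^j C(2,j)·C(15-1-12j, 1) = C(2,0)·C(14,1) - C(2,1)·C(2,1) = 1·14 - 2·2 = 10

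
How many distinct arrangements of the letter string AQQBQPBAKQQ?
11! / (1! × 2! × 1! × 5! × 2!) = 83160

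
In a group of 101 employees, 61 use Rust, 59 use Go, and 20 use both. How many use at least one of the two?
|A∪B| = |A| + |B| - |A∩B| = 61 + 59 - 20 = 100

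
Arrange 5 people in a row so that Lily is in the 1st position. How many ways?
Fix one position: (5-1)! = 24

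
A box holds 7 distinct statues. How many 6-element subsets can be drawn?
C(7,6) = 7!/(6!×1!) = 7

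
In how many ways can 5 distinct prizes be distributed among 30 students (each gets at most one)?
P(30,5) = 30!/(30-5)! = 17100720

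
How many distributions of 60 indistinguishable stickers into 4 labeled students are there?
C(60+4-1, 4-1) = C(63, 3) = 39711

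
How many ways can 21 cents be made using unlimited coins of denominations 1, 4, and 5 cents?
Coefficient of x^21 in 1/(1-x^1) · 1/(1-x^4) · 1/(1-x^5). Case on j = number of 5-cent coins (j = 0..4); remainder r = 21 - 5j is made from {1,4} in ⌊r/4⌋+1 ways. r = 21, 16, 11, 6, 1 → 6 + 5 + 3 + 2 + 1 = 17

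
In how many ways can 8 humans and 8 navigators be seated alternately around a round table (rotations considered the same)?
Fix one of the humans: (8-1)! ways for the remaining humans, × 8! ways for the navigators = 5040 × 40320 = 203212800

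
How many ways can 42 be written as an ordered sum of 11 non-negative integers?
C(42+11-1, 11-1) = C(52, 10) = 15820024220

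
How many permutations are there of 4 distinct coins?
4! = 24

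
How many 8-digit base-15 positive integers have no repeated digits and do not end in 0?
Last digit: 14 nonzero choices. First digit: 13 (nonzero, ≠last). Middle 6: P(13,6) = 1235520. Total = 224864640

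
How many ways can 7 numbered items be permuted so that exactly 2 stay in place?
Choose the 2 fixed points C(7,2) = 21, derange the rest: !5 = Σ_{j=0}^{5} (-1)^j·5!/j! = 120 - 120 + 60 - 20 + 5 - 1 = 44. Product = 21 × 44 = 924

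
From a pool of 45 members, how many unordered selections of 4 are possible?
C(45,4) = 45!/(4!×41!) = 148995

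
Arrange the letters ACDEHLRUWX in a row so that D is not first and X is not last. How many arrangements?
By inclusion-exclusion: 10! - 2×(10-1)! + (10-2)! = 3628800 - 725760 + 40320 = 2943360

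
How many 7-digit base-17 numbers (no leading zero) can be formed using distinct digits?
First digit: 16 choices (nonzero). Then descending: 16 × 16 × 15 × 14 × 13 × 12 × 11 = 92252160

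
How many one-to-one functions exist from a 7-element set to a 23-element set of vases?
P(23,7) = 23!/(23-7)! = 1235591280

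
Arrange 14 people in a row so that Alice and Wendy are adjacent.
Treat as block: (14-1)! × 2! = 6227020800 × 2 = 12454041600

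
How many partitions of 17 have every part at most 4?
Let r_j(i) = number of partitions of i into parts ≤ j, for i = 0..17. r_1(i) = 1 for all i; r_j(i) = r_{j-1}(i) + r_j(i-j). Rows j = 2..4: ≤2: 1 1 2 2 3 3 4 4 5 5 6 6 7 7 8 8 9 9; ≤3: 1 1 2 3 4 5 7 8 10 12 14 16 19 21 24 27 30 33; ≤4: 1 1 2 3 5 6 9 11 15 18 23 27 34 39 47 54 64 72. r_4(17) = 72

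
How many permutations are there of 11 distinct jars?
11! = 39916800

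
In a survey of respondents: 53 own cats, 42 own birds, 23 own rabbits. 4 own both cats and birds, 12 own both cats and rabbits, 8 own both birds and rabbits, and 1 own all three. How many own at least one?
|A∪B∪C| = 53+42+23-4-12-8+1 = 95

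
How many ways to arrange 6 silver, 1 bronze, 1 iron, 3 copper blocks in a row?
11! / (6! × 1! × 1! × 3!) = 9240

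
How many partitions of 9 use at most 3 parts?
By conjugation, equals partitions of 9 into parts ≤ 3. Let r_j(i) = number of partitions of i into parts ≤ j, for i = 0..9. r_1(i) = 1 for all i; r_j(i) = r_{j-1}(i) + r_j(i-j). Rows j = 2..3: ≤2: 1 1 2 2 3 3 4 4 5 5; ≤3: 1 1 2 3 4 5 7 8 10 12. r_3(9) = 12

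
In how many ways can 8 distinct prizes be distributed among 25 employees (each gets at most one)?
P(25,8) = 25!/(25-8)! = 43609104000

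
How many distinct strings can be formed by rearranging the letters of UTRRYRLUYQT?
11! / (1! × 3! × 2! × 2! × 1! × 2!) = 831600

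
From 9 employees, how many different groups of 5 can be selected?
C(9,5) = 9!/(5!×4!) = 126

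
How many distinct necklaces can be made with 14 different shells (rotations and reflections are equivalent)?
(14-1)!/2 = 6227020800/2 = 3113510400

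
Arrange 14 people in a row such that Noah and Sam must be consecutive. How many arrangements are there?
Treat the 2 as one block: (14-2+1)! × 2! = 6227020800 × 2 = 12454041600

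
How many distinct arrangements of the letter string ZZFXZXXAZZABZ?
13! / (3! × 1! × 1! × 6! × 2!) = 720720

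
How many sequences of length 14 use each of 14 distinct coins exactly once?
14! = 87178291200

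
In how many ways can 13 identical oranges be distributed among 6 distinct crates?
C(13+6-1, 6-1) = C(18, 5) = 8568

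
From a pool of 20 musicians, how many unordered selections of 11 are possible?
C(20,11) = 20!/(11!×9!) = 167960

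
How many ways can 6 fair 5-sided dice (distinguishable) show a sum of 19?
Coefficient of x^19 in (x + x² + ... + x^5)^6. By inclusion-exclusion on dice exceeding 5: Σ_j (-1)^j C(6,j)·C(19-1-5j, 5) = C(6,0)·C(18,5) - C(6,1)·C(13,5) + C(6,2)·C(8,5) = 1·8568 - 6·1287 + 15·56 = 1686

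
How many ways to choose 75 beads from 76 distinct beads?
C(76,75) = 76!/(75!×1!) = 76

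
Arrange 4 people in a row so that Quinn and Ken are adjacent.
Treat as block: (4-1)! × 2! = 6 × 2 = 12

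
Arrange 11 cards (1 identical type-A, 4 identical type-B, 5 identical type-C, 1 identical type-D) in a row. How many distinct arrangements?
11! / (1! × 4! × 5! × 1!) = 13860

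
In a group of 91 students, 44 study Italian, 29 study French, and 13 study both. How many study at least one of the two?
|A∪B| = |A| + |B| - |A∩B| = 44 + 29 - 13 = 60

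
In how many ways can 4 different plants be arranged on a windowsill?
4! = 24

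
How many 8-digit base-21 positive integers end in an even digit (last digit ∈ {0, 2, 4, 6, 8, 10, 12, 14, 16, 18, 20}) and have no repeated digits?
Last∈{0,2,4,6,8,10,12,14,16,18,20}. Last=0: 390700800. Last nonzero: 10×19×P(19,6) = 3711657600. Total = 4102358400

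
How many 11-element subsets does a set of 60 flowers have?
C(60,11) = 60!/(11!×49!) = 342700125300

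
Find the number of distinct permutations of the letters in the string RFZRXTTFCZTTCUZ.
15! / (1! × 2! × 4! × 2! × 2! × 3! × 1!) = 1135134000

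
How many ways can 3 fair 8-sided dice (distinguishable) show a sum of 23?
Coefficient of x^23 in (x + x² + ... + x^8)^3. By inclusion-exclusion on dice exceeding 8: Σ_j (-1)^j C(3,j)·C(23-1-8j, 2) = C(3,0)·C(22,2) - C(3,1)·C(14,2) + C(3,2)·C(6,2) = 1·231 - 3·91 + 3·15 = 3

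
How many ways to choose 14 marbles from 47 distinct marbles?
C(47,14) = 47!/(14!×33!) = 341643774795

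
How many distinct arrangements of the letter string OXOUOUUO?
8! / (4! × 1! × 3!) = 280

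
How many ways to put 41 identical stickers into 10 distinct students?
C(41+10-1, 10-1) = C(50, 9) = 2505433700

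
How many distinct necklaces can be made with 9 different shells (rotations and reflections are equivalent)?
(9-1)!/2 = 40320/2 = 20160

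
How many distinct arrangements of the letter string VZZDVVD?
7! / (2! × 3! × 2!) = 210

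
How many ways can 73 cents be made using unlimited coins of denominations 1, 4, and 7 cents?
Coefficient of x^73 in 1/(1-x^1) · 1/(1-x^4) · 1/(1-x^7). Case on j = number of 7-cent coins (j = 0..10); remainder r = 73 - 7j is made from {1,4} in ⌊r/4⌋+1 ways. r = 73, 66, 59, 52, 45, 38, 31, 24, 17, 10, 3 → 19 + 17 + 15 + 14 + 12 + 10 + 8 + 7 + 5 + 3 + 1 = 111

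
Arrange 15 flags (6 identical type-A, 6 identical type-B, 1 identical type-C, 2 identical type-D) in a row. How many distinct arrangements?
15! / (6! × 6! × 1! × 2!) = 1261260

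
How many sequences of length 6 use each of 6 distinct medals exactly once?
6! = 720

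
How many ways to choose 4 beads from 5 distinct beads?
C(5,4) = 5!/(4!×1!) = 5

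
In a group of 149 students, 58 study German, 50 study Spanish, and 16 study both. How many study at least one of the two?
|A∪B| = |A| + |B| - |A∩B| = 58 + 50 - 16 = 92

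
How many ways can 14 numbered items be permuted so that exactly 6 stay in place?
Choose the 6 fixed points C(14,6) = 3003, derange the rest: !8 = Σ_{j=0}^{8} (-1)^j·8!/j! = 40320 - 40320 + 20160 - 6720 + 1680 - 336 + 56 - 8 + 1 = 14833. Product = 3003 × 14833 = 44543499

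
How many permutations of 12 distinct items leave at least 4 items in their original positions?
Exactly j fixed points: C(12,j)·!(12-j); sum over j ≥ 4 (derangement numbers via !m = (m-1)·(!(m-1) + !(m-2)): !0..!8 = 1, 0, 1, 2, 9, 44, 265, 1854, 14833). Σ_{j=4}^{12} C(12,j)·!(12-j) = C(12,4)·!8 + C(12,5)·!7 + C(12,6)·!6 + C(12,7)·!5 + C(12,8)·!4 + C(12,9)·!3 + C(12,10)·!2 + C(12,11)·!1 + C(12,12)·!0 = 495·14833 + 792·1854 + 924·265 + 792·44 + 495·9 + 220·2 + 66·1 + 12·0 + 1·1 = 9095373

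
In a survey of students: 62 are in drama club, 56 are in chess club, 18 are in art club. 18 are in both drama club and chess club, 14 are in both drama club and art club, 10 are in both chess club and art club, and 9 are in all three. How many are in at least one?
|A∪B∪C| = 62+56+18-18-14-10+9 = 103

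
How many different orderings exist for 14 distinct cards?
14! = 87178291200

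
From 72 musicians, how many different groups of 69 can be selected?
C(72,69) = 72!/(69!×3!) = 59640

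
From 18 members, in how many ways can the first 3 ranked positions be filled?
P(18,3) = 18!/(18-3)! = 4896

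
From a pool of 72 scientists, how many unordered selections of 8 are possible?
C(72,8) = 72!/(8!×64!) = 11969016345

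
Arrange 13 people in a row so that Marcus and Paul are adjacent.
Treat as block: (13-1)! × 2! = 479001600 × 2 = 958003200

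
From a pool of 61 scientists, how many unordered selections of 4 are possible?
C(61,4) = 61!/(4!×57!) = 521855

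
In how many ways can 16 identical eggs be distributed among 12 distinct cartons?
C(16+12-1, 12-1) = C(27, 11) = 13037895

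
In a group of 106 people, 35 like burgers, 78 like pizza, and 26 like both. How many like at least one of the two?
|A∪B| = |A| + |B| - |A∩B| = 35 + 78 - 26 = 87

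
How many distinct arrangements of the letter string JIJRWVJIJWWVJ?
13! / (3! × 1! × 2! × 5! × 2!) = 2162160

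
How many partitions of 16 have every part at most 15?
Let r_j(i) = number of partitions of i into parts ≤ j, for i = 0..16. r_1(i) = 1 for all i; r_j(i) = r_{j-1}(i) + r_j(i-j). Rows j = 2..15: ≤2: 1 1 2 2 3 3 4 4 5 5 6 6 7 7 8 8 9; ≤3: 1 1 2 3 4 5 7 8 10 12 14 16 19 21 24 27 30; ≤4: 1 1 2 3 5 6 9 11 15 18 23 27 34 39 47 54 64; ≤5: 1 1 2 3 5 7 10 13 18 23 30 37 47 57 70 84 101; ≤6: 1 1 2 3 5 7 11 14 20 26 35 44 58 71 90 110 136; ≤7: 1 1 2 3 5 7 11 15 21 28 38 49 65 82 105 131 164; ≤8: 1 1 2 3 5 7 11 15 22 29 40 52 70 89 116 146 186; ≤9: 1 1 2 3 5 7 11 15 22 30 41 54 73 94 123 157 201; ≤10: 1 1 2 3 5 7 11 15 22 30 42 55 75 97 128 164 212; ≤11: 1 1 2 3 5 7 11 15 22 30 42 56 76 99 131 169 219; ≤12: 1 1 2 3 5 7 11 15 22 30 42 56 77 100 133 172 224; ≤13: 1 1 2 3 5 7 11 15 22 30 42 56 77 101 134 174 227; ≤14: 1 1 2 3 5 7 11 15 22 30 42 56 77 101 135 175 229; ≤15: 1 1 2 3 5 7 11 15 22 30 42 56 77 101 135 176 230. r_15(16) = 230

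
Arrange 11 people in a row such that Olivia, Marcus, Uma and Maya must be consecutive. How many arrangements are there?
Treat the 4 as one block: (11-4+1)! × 4! = 40320 × 24 = 967680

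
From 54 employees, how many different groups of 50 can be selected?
C(54,50) = 54!/(50!×4!) = 316251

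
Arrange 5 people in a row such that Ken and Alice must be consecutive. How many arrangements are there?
Treat the 2 as one block: (5-2+1)! × 2! = 24 × 2 = 48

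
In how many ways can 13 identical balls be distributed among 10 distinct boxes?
C(13+10-1, 10-1) = C(22, 9) = 497420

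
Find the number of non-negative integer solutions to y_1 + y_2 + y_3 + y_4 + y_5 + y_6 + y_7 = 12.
C(12+7-1, 7-1) = C(18, 6) = 18564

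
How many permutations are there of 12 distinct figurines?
12! = 479001600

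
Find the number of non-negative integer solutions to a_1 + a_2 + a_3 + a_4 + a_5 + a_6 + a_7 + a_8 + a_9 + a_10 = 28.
C(28+10-1, 10-1) = C(37, 9) = 124403620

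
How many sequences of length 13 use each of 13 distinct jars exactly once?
13! = 6227020800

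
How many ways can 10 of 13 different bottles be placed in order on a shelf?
P(13,10) = 13!/(13-10)! = 1037836800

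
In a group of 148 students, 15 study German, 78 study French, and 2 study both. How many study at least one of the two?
|A∪B| = |A| + |B| - |A∩B| = 15 + 78 - 2 = 91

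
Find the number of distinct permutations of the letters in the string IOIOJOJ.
7! / (2! × 3! × 2!) = 210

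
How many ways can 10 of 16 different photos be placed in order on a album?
P(16,10) = 16!/(16-10)! = 29059430400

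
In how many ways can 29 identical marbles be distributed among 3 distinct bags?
C(29+3-1, 3-1) = C(31, 2) = 465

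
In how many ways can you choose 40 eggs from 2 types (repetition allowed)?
C(40+2-1, 2-1) = C(41, 1) = 41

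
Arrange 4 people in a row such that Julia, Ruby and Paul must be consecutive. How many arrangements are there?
Treat the 3 as one block: (4-3+1)! × 3! = 2 × 6 = 12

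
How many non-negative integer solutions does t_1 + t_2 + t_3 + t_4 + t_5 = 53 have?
C(53+5-1, 5-1) = C(57, 4) = 395010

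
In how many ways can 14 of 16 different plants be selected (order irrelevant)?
C(16,14) = 16!/(14!×2!) = 120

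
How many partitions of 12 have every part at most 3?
Let r_j(i) = number of partitions of i into parts ≤ j, for i = 0..12. r_1(i) = 1 for all i; r_j(i) = r_{j-1}(i) + r_j(i-j). Rows j = 2..3: ≤2: 1 1 2 2 3 3 4 4 5 5 6 6 7; ≤3: 1 1 2 3 4 5 7 8 10 12 14 16 19. r_3(12) = 19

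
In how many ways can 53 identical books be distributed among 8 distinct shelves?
C(53+8-1, 8-1) = C(60, 7) = 386206920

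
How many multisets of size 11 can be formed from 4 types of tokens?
C(11+4-1, 4-1) = C(14, 3) = 364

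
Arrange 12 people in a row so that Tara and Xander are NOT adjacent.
Total - adjacent = 12! - (12-1)!×2 = 479001600 - 79833600 = 399168000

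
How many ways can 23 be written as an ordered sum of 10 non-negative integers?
C(23+10-1, 10-1) = C(32, 9) = 28048800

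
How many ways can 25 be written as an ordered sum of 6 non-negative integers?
C(25+6-1, 6-1) = C(30, 5) = 142506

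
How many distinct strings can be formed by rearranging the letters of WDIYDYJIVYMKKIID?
16! / (1! × 4! × 3! × 1! × 1! × 1! × 2! × 3!) = 12108096000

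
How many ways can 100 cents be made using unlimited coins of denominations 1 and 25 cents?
Coefficient of x^100 in 1/(1-x^1) · 1/(1-x^25). Use j coins of 25 for j = 0..⌊100/25⌋ = 4, the rest in 1s: 4 + 1 = 5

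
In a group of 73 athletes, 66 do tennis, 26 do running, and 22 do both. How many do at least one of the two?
|A∪B| = |A| + |B| - |A∩B| = 66 + 26 - 22 = 70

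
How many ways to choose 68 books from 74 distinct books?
C(74,68) = 74!/(68!×6!) = 185250786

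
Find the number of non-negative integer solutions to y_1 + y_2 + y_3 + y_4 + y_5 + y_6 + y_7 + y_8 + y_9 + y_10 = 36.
C(36+10-1, 10-1) = C(45, 9) = 886163135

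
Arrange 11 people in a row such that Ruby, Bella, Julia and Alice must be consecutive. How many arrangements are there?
Treat the 4 as one block: (11-4+1)! × 4! = 40320 × 24 = 967680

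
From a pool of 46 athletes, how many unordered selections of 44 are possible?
C(46,44) = 46!/(44!×2!) = 1035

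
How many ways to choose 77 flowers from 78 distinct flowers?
C(78,77) = 78!/(77!×1!) = 78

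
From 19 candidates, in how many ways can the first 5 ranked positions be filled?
P(19,5) = 19!/(19-5)! = 1395360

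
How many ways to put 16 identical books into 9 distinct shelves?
C(16+9-1, 9-1) = C(24, 8) = 735471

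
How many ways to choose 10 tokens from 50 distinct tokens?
C(50,10) = 50!/(10!×40!) = 10272278170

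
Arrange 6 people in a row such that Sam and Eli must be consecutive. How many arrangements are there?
Treat the 2 as one block: (6-2+1)! × 2! = 120 × 2 = 240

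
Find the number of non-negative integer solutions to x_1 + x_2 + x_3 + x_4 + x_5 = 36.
C(36+5-1, 5-1) = C(40, 4) = 91390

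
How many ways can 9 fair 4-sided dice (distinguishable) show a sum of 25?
Coefficient of x^25 in (x + x² + ... + x^4)^9. By inclusion-exclusion on dice exceeding 4: Σ_j (-1)^j C(9,j)·C(25-1-4j, 8) = C(9,0)·C(24,8) - C(9,1)·C(20,8) + C(9,2)·C(16,8) - C(9,3)·C(12,8) + C(9,4)·C(8,8) = 1·735471 - 9·125970 + 36·12870 - 84·495 + 126·1 = 23607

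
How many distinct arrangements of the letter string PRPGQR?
6! / (2! × 1! × 2! × 1!) = 180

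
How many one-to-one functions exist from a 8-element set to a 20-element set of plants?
P(20,8) = 20!/(20-8)! = 5079110400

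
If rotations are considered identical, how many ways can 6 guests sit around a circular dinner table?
Circular: fix one position, arrange the rest. (6-1)! = 120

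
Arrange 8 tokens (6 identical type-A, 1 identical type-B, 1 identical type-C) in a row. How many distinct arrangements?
8! / (6! × 1! × 1!) = 56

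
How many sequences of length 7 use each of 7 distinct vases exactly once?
7! = 5040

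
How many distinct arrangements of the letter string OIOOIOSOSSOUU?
13! / (2! × 3! × 6! × 2!) = 360360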